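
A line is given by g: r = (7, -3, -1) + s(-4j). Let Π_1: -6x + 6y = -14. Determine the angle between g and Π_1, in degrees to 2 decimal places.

45.00

sin θ = |n·v| / (|n||v|) = |-24| / (√72 · √16) = 0.70711.
θ ≈ 45.00°.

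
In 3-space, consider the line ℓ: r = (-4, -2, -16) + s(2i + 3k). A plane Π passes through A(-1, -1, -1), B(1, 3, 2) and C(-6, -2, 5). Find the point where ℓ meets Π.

AB = (2, 4, 3), AC = (-5, -1, 6); a normal to Π is AB × AC = (27, -27, 18).
Using A: Π has equation 27x - 27y + 18z = -18.
Substitute r = (-4, -2, -16) + t(2, 0, 3) into the plane: -342 + 108t = -18, so t = 3.
Intersection: (-4, -2, -16) + 3·(2, 0, 3) = (2, -2, -7).

(2, -2, -7)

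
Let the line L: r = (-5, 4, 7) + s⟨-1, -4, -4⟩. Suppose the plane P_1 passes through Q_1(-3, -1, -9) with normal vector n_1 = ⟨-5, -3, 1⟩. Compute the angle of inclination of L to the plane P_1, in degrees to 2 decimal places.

P_1: n_1·r = n_1·Q_1 gives -5x - 3y + z = 9.
sin θ = |n·v| / (|n||v|) = |13| / (√35 · √33) = 0.38252.
θ ≈ 22.49°.

22.49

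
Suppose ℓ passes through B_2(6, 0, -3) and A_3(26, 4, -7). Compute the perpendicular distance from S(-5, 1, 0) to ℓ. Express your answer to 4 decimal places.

A direction vector for ℓ is A_3 − B_2 = (20, 4, -4).
Taking (6, 0, -3) on ℓ with direction v = (20, 4, -4): w = S − (6, 0, -3) = (-11, 1, 3), and w × v = (-16, 16, -64).
Distance = |w × v| / |v| = √4608 / √432 ≈ 3.2660.

3.2660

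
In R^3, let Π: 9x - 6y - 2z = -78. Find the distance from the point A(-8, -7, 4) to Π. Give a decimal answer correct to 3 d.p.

3.636

n·A − d = (9)·(-8) + (-6)·(-7) + (-2)·(4) − (-78) = 40; |n| = √121.
Distance = |40| / √121 = 40/√121 ≈ 3.636.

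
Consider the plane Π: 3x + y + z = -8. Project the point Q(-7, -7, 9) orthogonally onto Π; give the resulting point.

Foot = Q − λn with λ = (n·Q − d)/|n|² = (-19 − (-8))/11 = -1.
Foot = (-7, -7, 9) − (-1)·(3, 1, 1) = (-4, -6, 10).

(-4, -6, 10)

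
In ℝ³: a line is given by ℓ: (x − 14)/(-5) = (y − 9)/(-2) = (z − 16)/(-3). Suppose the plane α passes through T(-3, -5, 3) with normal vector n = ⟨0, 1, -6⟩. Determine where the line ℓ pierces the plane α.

ℓ has direction (-5, -2, -3) through (14, 9, 16).
α: n·r = n·T gives y - 6z = -23.
Substitute r = (14, 9, 16) + t(-5, -2, -3) into the plane: -87 + 16t = -23, so t = 4.
Intersection: (14, 9, 16) + 4·(-5, -2, -3) = (-6, 1, 4).

(-6, 1, 4)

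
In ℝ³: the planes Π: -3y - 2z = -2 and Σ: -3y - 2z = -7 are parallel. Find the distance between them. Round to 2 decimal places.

Same normal n = (0, -3, -2) with |n| = √13; distance = |-2 − (-7)| / |n| = 5/√13 ≈ 1.39.

1.39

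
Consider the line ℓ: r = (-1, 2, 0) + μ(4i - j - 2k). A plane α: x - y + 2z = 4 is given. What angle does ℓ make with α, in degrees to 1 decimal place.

5.1

sin θ = |n·v| / (|n||v|) = |1| / (√6 · √21) = 0.08909.
θ ≈ 5.1°.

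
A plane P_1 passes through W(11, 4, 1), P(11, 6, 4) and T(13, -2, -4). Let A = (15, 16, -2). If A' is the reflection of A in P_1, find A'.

WP = (0, 2, 3), WT = (2, -6, -5); a normal to P_1 is WP × WT = (8, 6, -4).
Using W: P_1 has equation 8x + 6y - 4z = 108.
λ = (n·A − d)/|n|² = (224 − 108)/116 = 1.
Reflection = A − 2λn = (15, 16, -2) − 2·(8, 6, -4) = (-1, 4, 6).

(-1, 4, 6)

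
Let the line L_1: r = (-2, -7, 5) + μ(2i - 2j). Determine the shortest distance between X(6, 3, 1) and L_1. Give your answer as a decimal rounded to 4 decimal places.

13.3417

Taking (-2, -7, 5) on L_1 with direction v = (2, -2, 0): w = X − (-2, -7, 5) = (8, 10, -4), and w × v = (-8, -8, -36).
Distance = |w × v| / |v| = √1424 / √8 ≈ 13.3417.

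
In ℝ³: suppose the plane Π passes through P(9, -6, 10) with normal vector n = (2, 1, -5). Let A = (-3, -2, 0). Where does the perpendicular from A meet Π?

(-5, -3, 5)

Π: n·r = n·P gives 2x + y - 5z = -38.
Foot = A − λn with λ = (n·A − d)/|n|² = (-8 − (-38))/30 = 1.
Foot = (-3, -2, 0) − 1·(2, 1, -5) = (-5, -3, 5).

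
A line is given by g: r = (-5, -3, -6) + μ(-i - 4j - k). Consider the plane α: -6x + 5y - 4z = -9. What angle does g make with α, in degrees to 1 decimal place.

sin θ = |n·v| / (|n||v|) = |-10| / (√77 · √18) = 0.26861.
θ ≈ 15.6°.

15.6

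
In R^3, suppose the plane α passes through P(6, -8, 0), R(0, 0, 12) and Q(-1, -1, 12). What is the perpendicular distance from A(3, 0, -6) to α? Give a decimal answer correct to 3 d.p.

PR = (-6, 8, 12), PQ = (-7, 7, 12); a normal to α is PR × PQ = (12, -12, 14).
Using P: α has equation 12x - 12y + 14z = 168.
n·A − d = (12)·(3) + (-12)·(0) + (14)·(-6) − 168 = -216; |n| = √484.
Distance = |-216| / √484 = 216/√484 ≈ 9.818.

9.818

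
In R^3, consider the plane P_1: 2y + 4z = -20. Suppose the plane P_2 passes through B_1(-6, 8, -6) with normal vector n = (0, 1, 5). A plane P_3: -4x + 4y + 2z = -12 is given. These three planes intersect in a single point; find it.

P_2: n·r = n·B_1 gives y + 5z = -22.
Solving the 3×3 linear system 2y + 4z = -20, y + 5z = -22, -4x + 4y + 2z = -12 (e.g. by elimination or Cramer's rule, determinant = -24) gives (-1, -2, -4).

(-1, -2, -4)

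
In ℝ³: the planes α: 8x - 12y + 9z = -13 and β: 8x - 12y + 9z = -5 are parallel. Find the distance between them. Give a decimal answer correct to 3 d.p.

Same normal n = (8, -12, 9) with |n| = √289; distance = |-13 − (-5)| / |n| = 8/√289 ≈ 0.471.

0.471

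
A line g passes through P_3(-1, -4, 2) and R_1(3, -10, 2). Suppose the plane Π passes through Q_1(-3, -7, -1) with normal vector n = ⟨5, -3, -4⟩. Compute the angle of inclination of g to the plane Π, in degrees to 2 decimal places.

48.18

A direction vector for g is R_1 − P_3 = (4, -6, 0).
Π: n·r = n·Q_1 gives 5x - 3y - 4z = 10.
sin θ = |n·v| / (|n||v|) = |38| / (√50 · √52) = 0.74524.
θ ≈ 48.18°.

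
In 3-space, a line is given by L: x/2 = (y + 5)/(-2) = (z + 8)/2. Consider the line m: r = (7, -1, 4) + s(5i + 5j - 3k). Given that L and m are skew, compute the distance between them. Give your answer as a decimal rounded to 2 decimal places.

L has direction (2, -2, 2) through (0, -5, -8).
Common perpendicular direction n = (2, -2, 2) × (5, 5, -3) = (-4, 16, 20).
With w = (7, -1, 4) − (0, -5, -8) = (7, 4, 12), w · n = 276.
Distance = |w · n| / |n| = |276| / √672 ≈ 10.65.

10.65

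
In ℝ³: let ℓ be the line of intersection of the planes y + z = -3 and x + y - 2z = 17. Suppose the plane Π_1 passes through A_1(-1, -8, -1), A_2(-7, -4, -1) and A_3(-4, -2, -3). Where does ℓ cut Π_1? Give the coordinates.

(-1, 4, -7)

Direction of ℓ: (0, 1, 1) × (1, 1, -2) = (-3, 1, -1).
A point on ℓ: solving the two plane equations with x = 11 gives (11, 0, -3).
A_1A_2 = (-6, 4, 0), A_1A_3 = (-3, 6, -2); a normal to Π_1 is A_1A_2 × A_1A_3 = (-8, -12, -24).
Using A_1: Π_1 has equation -8x - 12y - 24z = 128.
Substitute r = (11, 0, -3) + t(-3, 1, -1) into the plane: -16 + 36t = 128, so t = 4.
Intersection: (11, 0, -3) + 4·(-3, 1, -1) = (-1, 4, -7).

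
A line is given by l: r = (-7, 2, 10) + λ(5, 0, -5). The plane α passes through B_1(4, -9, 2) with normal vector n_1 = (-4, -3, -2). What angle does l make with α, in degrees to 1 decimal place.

15.2

α: n_1·r = n_1·B_1 gives -4x - 3y - 2z = 7.
sin θ = |n·v| / (|n||v|) = |-10| / (√29 · √50) = 0.26261.
θ ≈ 15.2°.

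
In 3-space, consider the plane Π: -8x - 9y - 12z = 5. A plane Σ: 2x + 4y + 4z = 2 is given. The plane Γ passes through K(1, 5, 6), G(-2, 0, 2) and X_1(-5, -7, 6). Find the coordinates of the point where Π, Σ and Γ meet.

KG = (-3, -5, -4), KX_1 = (-6, -12, 0); a normal to Γ is KG × KX_1 = (-48, 24, 6).
Using K: Γ has equation -48x + 24y + 6z = 108.
Solving the 3×3 linear system -8x - 9y - 12z = 5, 2x + 4y + 4z = 2, -48x + 24y + 6z = 108 (e.g. by elimination or Cramer's rule, determinant = -468) gives (-1, 3, -2).

(-1, 3, -2)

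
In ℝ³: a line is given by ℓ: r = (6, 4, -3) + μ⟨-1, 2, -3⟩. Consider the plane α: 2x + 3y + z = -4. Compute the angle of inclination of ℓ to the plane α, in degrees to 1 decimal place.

sin θ = |n·v| / (|n||v|) = |1| / (√14 · √14) = 0.07143.
θ ≈ 4.1°.

4.1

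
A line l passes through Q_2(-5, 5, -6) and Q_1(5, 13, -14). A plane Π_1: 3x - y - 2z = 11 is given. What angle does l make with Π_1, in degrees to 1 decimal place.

A direction vector for l is Q_1 − Q_2 = (10, 8, -8).
sin θ = |n·v| / (|n||v|) = |38| / (√14 · √228) = 0.67259.
θ ≈ 42.3°.

42.3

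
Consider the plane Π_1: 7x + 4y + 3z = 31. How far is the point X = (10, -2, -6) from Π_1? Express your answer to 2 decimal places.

n·X − d = (7)·(10) + (4)·(-2) + (3)·(-6) − 31 = 13; |n| = √74.
Distance = |13| / √74 = 13/√74 ≈ 1.51.

1.51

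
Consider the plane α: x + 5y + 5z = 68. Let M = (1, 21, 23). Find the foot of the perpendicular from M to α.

Foot = M − λn with λ = (n·M − d)/|n|² = (221 − 68)/51 = 3.
Foot = (1, 21, 23) − 3·(1, 5, 5) = (-2, 6, 8).

(-2, 6, 8)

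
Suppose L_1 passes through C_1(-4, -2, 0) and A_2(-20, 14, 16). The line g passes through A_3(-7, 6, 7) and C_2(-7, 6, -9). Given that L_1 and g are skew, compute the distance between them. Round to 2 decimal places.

3.54

A direction vector for L_1 is A_2 − C_1 = (-16, 16, 16).
A direction vector for g is C_2 − A_3 = (0, 0, -16).
Common perpendicular direction n = (-16, 16, 16) × (0, 0, -16) = (-256, -256, 0).
With w = (-7, 6, 7) − (-4, -2, 0) = (-3, 8, 7), w · n = -1280.
Distance = |w · n| / |n| = |-1280| / √131072 ≈ 3.54.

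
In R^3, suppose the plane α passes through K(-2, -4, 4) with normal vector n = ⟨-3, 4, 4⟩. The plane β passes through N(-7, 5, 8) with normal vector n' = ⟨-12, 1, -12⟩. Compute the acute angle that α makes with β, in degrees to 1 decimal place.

α: n·r = n·K gives -3x + 4y + 4z = 6.
β: n'·r = n'·N gives -12x + y - 12z = -7.
cos θ = |n₁·n₂| / (|n₁||n₂|) = |-8| / (√41 · √289).
θ = arccos(0.07349) ≈ 85.8°.

85.8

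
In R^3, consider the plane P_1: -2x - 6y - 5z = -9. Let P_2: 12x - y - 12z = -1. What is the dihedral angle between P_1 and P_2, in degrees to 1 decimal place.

cos θ = |n₁·n₂| / (|n₁||n₂|) = |42| / (√65 · √289).
θ = arccos(0.30644) ≈ 72.2°.

72.2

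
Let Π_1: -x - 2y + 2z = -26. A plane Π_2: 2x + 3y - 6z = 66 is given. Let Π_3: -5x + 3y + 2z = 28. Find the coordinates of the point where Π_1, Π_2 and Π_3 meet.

Solving the 3×3 linear system -x - 2y + 2z = -26, 2x + 3y - 6z = 66, -5x + 3y + 2z = 28 (e.g. by elimination or Cramer's rule, determinant = -34) gives (-6, 6, -10).

(-6, 6, -10)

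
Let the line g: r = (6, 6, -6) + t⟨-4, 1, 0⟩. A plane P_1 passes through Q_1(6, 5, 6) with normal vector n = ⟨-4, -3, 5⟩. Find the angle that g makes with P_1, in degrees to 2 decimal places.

P_1: n·r = n·Q_1 gives -4x - 3y + 5z = -9.
sin θ = |n·v| / (|n||v|) = |13| / (√50 · √17) = 0.44590.
θ ≈ 26.48°.

26.48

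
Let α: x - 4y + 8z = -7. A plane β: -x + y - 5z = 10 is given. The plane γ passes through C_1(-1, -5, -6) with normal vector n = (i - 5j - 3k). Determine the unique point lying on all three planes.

γ: n·r = n·C_1 gives x - 5y - 3z = 42.
Solving the 3×3 linear system x - 4y + 8z = -7, -x + y - 5z = 10, x - 5y - 3z = 42 (e.g. by elimination or Cramer's rule, determinant = 36) gives (5, -5, -4).

(5, -5, -4)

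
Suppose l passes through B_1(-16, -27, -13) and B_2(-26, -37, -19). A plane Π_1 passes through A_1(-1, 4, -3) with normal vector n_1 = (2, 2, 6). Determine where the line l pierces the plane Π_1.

(4, -7, -1)

A direction vector for l is B_2 − B_1 = (-10, -10, -6).
Π_1: n_1·r = n_1·A_1 gives 2x + 2y + 6z = -12.
Substitute r = (-16, -27, -13) + t(-10, -10, -6) into the plane: -164 + (-76)t = -12, so t = -2.
Intersection: (-16, -27, -13) + (-2)·(-10, -10, -6) = (4, -7, -1).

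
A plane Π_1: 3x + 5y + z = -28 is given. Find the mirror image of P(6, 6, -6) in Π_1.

λ = (n·P − d)/|n|² = (42 − (-28))/35 = 2.
Reflection = P − 2λn = (6, 6, -6) − 4·(3, 5, 1) = (-6, -14, -10).

(-6, -14, -10)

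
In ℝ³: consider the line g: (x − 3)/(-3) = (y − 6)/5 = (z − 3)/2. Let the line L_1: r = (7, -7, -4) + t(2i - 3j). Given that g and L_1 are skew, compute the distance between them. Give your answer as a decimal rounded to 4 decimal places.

2.8846

g has direction (-3, 5, 2) through (3, 6, 3).
Common perpendicular direction n = (-3, 5, 2) × (2, -3, 0) = (6, 4, -1).
With w = (7, -7, -4) − (3, 6, 3) = (4, -13, -7), w · n = -21.
Distance = |w · n| / |n| = |-21| / √53 ≈ 2.8846.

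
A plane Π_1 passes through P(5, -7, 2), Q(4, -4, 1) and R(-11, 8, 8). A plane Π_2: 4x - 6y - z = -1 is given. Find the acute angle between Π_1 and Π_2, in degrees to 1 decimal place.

PQ = (-1, 3, -1), PR = (-16, 15, 6); a normal to Π_1 is PQ × PR = (33, 22, 33).
Using P: Π_1 has equation 33x + 22y + 33z = 77.
cos θ = |n₁·n₂| / (|n₁||n₂|) = |-33| / (√2662 · √53).
θ = arccos(0.08786) ≈ 85.0°.

85.0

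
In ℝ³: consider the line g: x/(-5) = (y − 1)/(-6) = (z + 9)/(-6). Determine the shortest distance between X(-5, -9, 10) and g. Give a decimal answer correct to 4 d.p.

21.8479

g has direction (-5, -6, -6) through (0, 1, -9).
Taking (0, 1, -9) on g with direction v = (-5, -6, -6): w = X − (0, 1, -9) = (-5, -10, 19), and w × v = (174, -125, -20).
Distance = |w × v| / |v| = √46301 / √97 ≈ 21.8479.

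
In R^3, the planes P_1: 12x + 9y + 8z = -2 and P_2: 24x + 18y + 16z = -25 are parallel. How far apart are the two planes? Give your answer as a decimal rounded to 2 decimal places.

Rescale P_2 by 1/2: 12x + 9y + 8z = -25/2. Then distance = |-2 − (-25/2)| / √289 ≈ 0.62.

0.62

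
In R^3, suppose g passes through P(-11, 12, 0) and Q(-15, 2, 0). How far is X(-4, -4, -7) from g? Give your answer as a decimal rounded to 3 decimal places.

A direction vector for g is Q − P = (-4, -10, 0).
Taking (-11, 12, 0) on g with direction v = (-4, -10, 0): w = X − (-11, 12, 0) = (7, -16, -7), and w × v = (-70, 28, -134).
Distance = |w × v| / |v| = √23640 / √116 ≈ 14.276.

14.276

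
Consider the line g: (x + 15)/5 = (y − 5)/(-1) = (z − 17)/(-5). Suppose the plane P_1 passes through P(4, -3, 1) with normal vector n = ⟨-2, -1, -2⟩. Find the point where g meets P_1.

(-5, 3, 7)

g has direction (5, -1, -5) through (-15, 5, 17).
P_1: n·r = n·P gives -2x - y - 2z = -7.
Substitute r = (-15, 5, 17) + t(5, -1, -5) into the plane: -9 + 1t = -7, so t = 2.
Intersection: (-15, 5, 17) + 2·(5, -1, -5) = (-5, 3, 7).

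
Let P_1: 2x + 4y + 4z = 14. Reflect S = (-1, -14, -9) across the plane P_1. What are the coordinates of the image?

λ = (n·S − d)/|n|² = (-94 − 14)/36 = -3.
Reflection = S − 2λn = (-1, -14, -9) − (-6)·(2, 4, 4) = (11, 10, 15).

(11, 10, 15)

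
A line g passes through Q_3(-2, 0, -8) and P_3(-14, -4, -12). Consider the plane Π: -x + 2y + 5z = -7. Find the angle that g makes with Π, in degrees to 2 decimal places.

A direction vector for g is P_3 − Q_3 = (-12, -4, -4).
sin θ = |n·v| / (|n||v|) = |-16| / (√30 · √176) = 0.22019.
θ ≈ 12.72°.

12.72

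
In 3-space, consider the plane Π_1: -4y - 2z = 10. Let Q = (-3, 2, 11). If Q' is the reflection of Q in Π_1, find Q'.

(-3, -14, 3)

λ = (n·Q − d)/|n|² = (-30 − 10)/20 = -2.
Reflection = Q − 2λn = (-3, 2, 11) − (-4)·(0, -4, -2) = (-3, -14, 3).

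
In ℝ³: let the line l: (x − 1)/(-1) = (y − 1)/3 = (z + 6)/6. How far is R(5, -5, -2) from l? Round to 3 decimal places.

l has direction (-1, 3, 6) through (1, 1, -6).
Taking (1, 1, -6) on l with direction v = (-1, 3, 6): w = R − (1, 1, -6) = (4, -6, 4), and w × v = (-48, -28, 6).
Distance = |w × v| / |v| = √3124 / √46 ≈ 8.241.

8.241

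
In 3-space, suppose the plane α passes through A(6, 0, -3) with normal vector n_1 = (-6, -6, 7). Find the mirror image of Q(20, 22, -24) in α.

(-16, -14, 18)

α: n_1·r = n_1·A gives -6x - 6y + 7z = -57.
λ = (n·Q − d)/|n|² = (-420 − (-57))/121 = -3.
Reflection = Q − 2λn = (20, 22, -24) − (-6)·(-6, -6, 7) = (-16, -14, 18).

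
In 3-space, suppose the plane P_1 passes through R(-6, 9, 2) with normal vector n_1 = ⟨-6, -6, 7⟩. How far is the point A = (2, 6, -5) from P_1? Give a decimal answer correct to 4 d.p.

P_1: n_1·r = n_1·R gives -6x - 6y + 7z = -4.
n·A − d = (-6)·(2) + (-6)·(6) + (7)·(-5) − (-4) = -79; |n| = √121.
Distance = |-79| / √121 = 79/√121 ≈ 7.1818.

7.1818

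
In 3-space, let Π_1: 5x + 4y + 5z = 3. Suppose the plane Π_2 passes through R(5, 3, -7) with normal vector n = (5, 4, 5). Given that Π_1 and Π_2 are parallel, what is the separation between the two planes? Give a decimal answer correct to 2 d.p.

Π_2: n·r = n·R gives 5x + 4y + 5z = 2.
Same normal n = (5, 4, 5) with |n| = √66; distance = |3 − 2| / |n| = 1/√66 ≈ 0.12.

0.12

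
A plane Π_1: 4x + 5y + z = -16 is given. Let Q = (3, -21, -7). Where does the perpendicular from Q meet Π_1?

Foot = Q − λn with λ = (n·Q − d)/|n|² = (-100 − (-16))/42 = -2.
Foot = (3, -21, -7) − (-2)·(4, 5, 1) = (11, -11, -5).

(11, -11, -5)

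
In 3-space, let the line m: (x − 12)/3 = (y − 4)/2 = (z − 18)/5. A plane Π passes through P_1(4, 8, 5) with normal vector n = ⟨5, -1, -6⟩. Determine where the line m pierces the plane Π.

(6, 0, 8)

m has direction (3, 2, 5) through (12, 4, 18).
Π: n·r = n·P_1 gives 5x - y - 6z = -18.
Substitute r = (12, 4, 18) + t(3, 2, 5) into the plane: -52 + (-17)t = -18, so t = -2.
Intersection: (12, 4, 18) + (-2)·(3, 2, 5) = (6, 0, 8).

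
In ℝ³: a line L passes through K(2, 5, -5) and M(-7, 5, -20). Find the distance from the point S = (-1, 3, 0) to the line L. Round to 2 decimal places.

A direction vector for L is M − K = (-9, 0, -15).
Taking (2, 5, -5) on L with direction v = (-9, 0, -15): w = S − (2, 5, -5) = (-3, -2, 5), and w × v = (30, -90, -18).
Distance = |w × v| / |v| = √9324 / √306 ≈ 5.52.

5.52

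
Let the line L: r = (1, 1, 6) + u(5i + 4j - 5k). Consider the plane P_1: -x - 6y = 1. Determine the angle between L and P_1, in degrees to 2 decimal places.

35.93

sin θ = |n·v| / (|n||v|) = |-29| / (√37 · √66) = 0.58685.
θ ≈ 35.93°.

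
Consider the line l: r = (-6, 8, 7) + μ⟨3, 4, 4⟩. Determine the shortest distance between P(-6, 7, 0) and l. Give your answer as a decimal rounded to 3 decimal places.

5.002

Taking (-6, 8, 7) on l with direction v = (3, 4, 4): w = P − (-6, 8, 7) = (0, -1, -7), and w × v = (24, -21, 3).
Distance = |w × v| / |v| = √1026 / √41 ≈ 5.002.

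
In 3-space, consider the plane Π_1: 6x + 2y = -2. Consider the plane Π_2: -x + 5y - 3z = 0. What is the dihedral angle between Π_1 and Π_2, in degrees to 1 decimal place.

cos θ = |n₁·n₂| / (|n₁||n₂|) = |4| / (√40 · √35).
θ = arccos(0.10690) ≈ 83.9°.

83.9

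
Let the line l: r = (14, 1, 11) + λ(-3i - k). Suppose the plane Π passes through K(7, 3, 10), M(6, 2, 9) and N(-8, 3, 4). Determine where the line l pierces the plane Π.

(5, 1, 8)

KM = (-1, -1, -1), KN = (-15, 0, -6); a normal to Π is KM × KN = (6, 9, -15).
Using K: Π has equation 6x + 9y - 15z = -81.
Substitute r = (14, 1, 11) + t(-3, 0, -1) into the plane: -72 + (-3)t = -81, so t = 3.
Intersection: (14, 1, 11) + 3·(-3, 0, -1) = (5, 1, 8).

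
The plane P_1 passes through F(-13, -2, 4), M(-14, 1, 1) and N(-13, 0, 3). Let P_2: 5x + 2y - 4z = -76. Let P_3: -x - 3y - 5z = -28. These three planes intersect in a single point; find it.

FM = (-1, 3, -3), FN = (0, 2, -1); a normal to P_1 is FM × FN = (3, -1, -2).
Using F: P_1 has equation 3x - y - 2z = -45.
Solving the 3×3 linear system 3x - y - 2z = -45, 5x + 2y - 4z = -76, -x - 3y - 5z = -28 (e.g. by elimination or Cramer's rule, determinant = -69) gives (-10, 1, 7).

(-10, 1, 7)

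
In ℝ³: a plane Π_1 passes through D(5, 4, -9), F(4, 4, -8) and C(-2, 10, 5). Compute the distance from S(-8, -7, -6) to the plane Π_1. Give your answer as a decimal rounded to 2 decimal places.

DF = (-1, 0, 1), DC = (-7, 6, 14); a normal to Π_1 is DF × DC = (-6, 7, -6).
Using D: Π_1 has equation -6x + 7y - 6z = 52.
n·S − d = (-6)·(-8) + (7)·(-7) + (-6)·(-6) − 52 = -17; |n| = √121.
Distance = |-17| / √121 = 17/√121 ≈ 1.55.

1.55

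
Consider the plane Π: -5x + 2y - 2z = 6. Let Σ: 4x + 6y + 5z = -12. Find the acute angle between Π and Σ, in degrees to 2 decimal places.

69.08

cos θ = |n₁·n₂| / (|n₁||n₂|) = |-18| / (√33 · √77).
θ = arccos(0.35708) ≈ 69.08°.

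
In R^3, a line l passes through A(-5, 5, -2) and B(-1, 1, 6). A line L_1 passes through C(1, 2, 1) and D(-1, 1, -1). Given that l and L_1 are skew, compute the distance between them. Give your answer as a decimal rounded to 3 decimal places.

3.900

A direction vector for l is B − A = (4, -4, 8).
A direction vector for L_1 is D − C = (-2, -1, -2).
Common perpendicular direction n = (4, -4, 8) × (-2, -1, -2) = (16, -8, -12).
With w = (1, 2, 1) − (-5, 5, -2) = (6, -3, 3), w · n = 84.
Distance = |w · n| / |n| = |84| / √464 ≈ 3.900.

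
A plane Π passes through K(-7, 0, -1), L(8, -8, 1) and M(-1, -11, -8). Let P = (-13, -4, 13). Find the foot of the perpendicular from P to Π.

KL = (15, -8, 2), KM = (6, -11, -7); a normal to Π is KL × KM = (78, 117, -117).
Using K: Π has equation 78x + 117y - 117z = -429.
Foot = P − λn with λ = (n·P − d)/|n|² = (-3003 − (-429))/33462 = -1/13.
Foot = (-13, -4, 13) − (-1/13)·(78, 117, -117) = (-7, 5, 4).

(-7, 5, 4)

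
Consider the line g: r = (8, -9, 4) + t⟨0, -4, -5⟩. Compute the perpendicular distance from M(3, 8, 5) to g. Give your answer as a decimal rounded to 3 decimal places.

Taking (8, -9, 4) on g with direction v = (0, -4, -5): w = M − (8, -9, 4) = (-5, 17, 1), and w × v = (-81, -25, 20).
Distance = |w × v| / |v| = √7586 / √41 ≈ 13.602.

13.602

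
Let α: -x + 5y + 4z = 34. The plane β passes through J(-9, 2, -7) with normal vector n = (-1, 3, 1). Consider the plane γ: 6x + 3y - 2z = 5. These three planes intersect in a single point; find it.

β: n·r = n·J gives -x + 3y + z = 8.
Solving the 3×3 linear system -x + 5y + 4z = 34, -x + 3y + z = 8, 6x + 3y - 2z = 5 (e.g. by elimination or Cramer's rule, determinant = -55) gives (3, 1, 8).

(3, 1, 8)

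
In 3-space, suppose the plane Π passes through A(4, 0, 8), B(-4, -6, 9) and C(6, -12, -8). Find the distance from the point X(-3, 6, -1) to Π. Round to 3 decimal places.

12.545

AB = (-8, -6, 1), AC = (2, -12, -16); a normal to Π is AB × AC = (108, -126, 108).
Using A: Π has equation 108x - 126y + 108z = 1296.
n·X − d = (108)·(-3) + (-126)·(6) + (108)·(-1) − 1296 = -2484; |n| = √39204.
Distance = |-2484| / √39204 = 2484/√39204 ≈ 12.545.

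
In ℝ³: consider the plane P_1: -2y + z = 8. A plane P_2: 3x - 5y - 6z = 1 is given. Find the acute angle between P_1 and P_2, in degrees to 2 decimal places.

77.65

cos θ = |n₁·n₂| / (|n₁||n₂|) = |4| / (√5 · √70).
θ = arccos(0.21381) ≈ 77.65°.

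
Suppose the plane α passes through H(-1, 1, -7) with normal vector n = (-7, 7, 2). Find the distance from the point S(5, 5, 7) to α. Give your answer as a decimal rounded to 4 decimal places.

1.3862

α: n·r = n·H gives -7x + 7y + 2z = 0.
n·S − d = (-7)·(5) + (7)·(5) + (2)·(7) − 0 = 14; |n| = √102.
Distance = |14| / √102 = 14/√102 ≈ 1.3862.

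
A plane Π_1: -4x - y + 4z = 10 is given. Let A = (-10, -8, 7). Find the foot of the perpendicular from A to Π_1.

(-2, -6, -1)

Foot = A − λn with λ = (n·A − d)/|n|² = (76 − 10)/33 = 2.
Foot = (-10, -8, 7) − 2·(-4, -1, 4) = (-2, -6, -1).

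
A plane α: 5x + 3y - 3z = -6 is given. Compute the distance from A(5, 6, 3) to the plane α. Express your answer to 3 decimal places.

6.100

n·A − d = (5)·(5) + (3)·(6) + (-3)·(3) − (-6) = 40; |n| = √43.
Distance = |40| / √43 = 40/√43 ≈ 6.100.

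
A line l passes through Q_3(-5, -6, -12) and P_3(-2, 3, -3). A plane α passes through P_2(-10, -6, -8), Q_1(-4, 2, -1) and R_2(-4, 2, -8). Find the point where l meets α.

(-1, 6, 0)

A direction vector for l is P_3 − Q_3 = (3, 9, 9).
P_2Q_1 = (6, 8, 7), P_2R_2 = (6, 8, 0); a normal to α is P_2Q_1 × P_2R_2 = (-56, 42, 0).
Using P_2: α has equation -56x + 42y = 308.
Substitute r = (-5, -6, -12) + t(3, 9, 9) into the plane: 28 + 210t = 308, so t = 4/3.
Intersection: (-5, -6, -12) + (4/3)·(3, 9, 9) = (-1, 6, 0).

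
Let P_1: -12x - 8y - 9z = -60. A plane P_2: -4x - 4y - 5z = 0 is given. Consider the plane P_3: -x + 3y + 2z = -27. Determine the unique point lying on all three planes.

Solving the 3×3 linear system -12x - 8y - 9z = -60, -4x - 4y - 5z = 0, -x + 3y + 2z = -27 (e.g. by elimination or Cramer's rule, determinant = -44) gives (12, 3, -12).

(12, 3, -12)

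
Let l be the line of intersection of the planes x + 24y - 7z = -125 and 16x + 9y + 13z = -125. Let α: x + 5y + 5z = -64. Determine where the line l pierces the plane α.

Direction of l: (1, 24, -7) × (16, 9, 13) = (375, -125, -375).
A point on l: solving the two plane equations with x = 7 gives (7, -9, -12).
Substitute r = (7, -9, -12) + t(375, -125, -375) into the plane: -98 + (-2125)t = -64, so t = -2/125.
Intersection: (7, -9, -12) + (-2/125)·(375, -125, -375) = (1, -7, -6).

(1, -7, -6)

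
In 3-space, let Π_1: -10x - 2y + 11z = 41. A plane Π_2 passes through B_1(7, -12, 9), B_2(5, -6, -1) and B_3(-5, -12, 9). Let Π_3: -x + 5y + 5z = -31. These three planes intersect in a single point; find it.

B_1B_2 = (-2, 6, -10), B_1B_3 = (-12, 0, 0); a normal to Π_2 is B_1B_2 × B_1B_3 = (0, 120, 72).
Using B_1: Π_2 has equation 120y + 72z = -792.
Solving the 3×3 linear system -10x - 2y + 11z = 41, 120y + 72z = -792, -x + 5y + 5z = -31 (e.g. by elimination or Cramer's rule, determinant = -936) gives (-4, -6, -1).

(-4, -6, -1)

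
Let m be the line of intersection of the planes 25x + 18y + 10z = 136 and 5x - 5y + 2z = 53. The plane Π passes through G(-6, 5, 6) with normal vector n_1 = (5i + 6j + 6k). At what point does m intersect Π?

Direction of m: (25, 18, 10) × (5, -5, 2) = (86, 0, -215).
A point on m: solving the two plane equations with x = 10 gives (10, -3, -6).
Π: n_1·r = n_1·G gives 5x + 6y + 6z = 36.
Substitute r = (10, -3, -6) + t(86, 0, -215) into the plane: -4 + (-860)t = 36, so t = -2/43.
Intersection: (10, -3, -6) + (-2/43)·(86, 0, -215) = (6, -3, 4).

(6, -3, 4)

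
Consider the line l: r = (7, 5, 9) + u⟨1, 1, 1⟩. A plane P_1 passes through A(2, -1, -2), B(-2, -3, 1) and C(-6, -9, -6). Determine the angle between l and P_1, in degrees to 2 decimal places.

4.94

AB = (-4, -2, 3), AC = (-8, -8, -4); a normal to P_1 is AB × AC = (32, -40, 16).
Using A: P_1 has equation 32x - 40y + 16z = 72.
sin θ = |n·v| / (|n||v|) = |8| / (√2880 · √3) = 0.08607.
θ ≈ 4.94°.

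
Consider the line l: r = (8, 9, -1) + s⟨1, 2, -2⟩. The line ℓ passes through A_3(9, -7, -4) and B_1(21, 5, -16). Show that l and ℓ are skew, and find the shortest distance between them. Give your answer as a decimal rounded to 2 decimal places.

A direction vector for ℓ is B_1 − A_3 = (12, 12, -12).
Common perpendicular direction n = (1, 2, -2) × (12, 12, -12) = (0, -12, -12).
With w = (9, -7, -4) − (8, 9, -1) = (1, -16, -3), w · n = 228.
Since n ≠ 0 the lines are not parallel, and w · n = 228 ≠ 0 so they do not intersect; hence they are skew.
Distance = |w · n| / |n| = |228| / √288 ≈ 13.44.

13.44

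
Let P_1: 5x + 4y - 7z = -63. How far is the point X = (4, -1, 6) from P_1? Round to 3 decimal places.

3.900

n·X − d = (5)·(4) + (4)·(-1) + (-7)·(6) − (-63) = 37; |n| = √90.
Distance = |37| / √90 = 37/√90 ≈ 3.900.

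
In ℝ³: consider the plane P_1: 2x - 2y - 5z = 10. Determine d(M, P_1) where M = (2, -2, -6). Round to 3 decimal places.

4.874

n·M − d = (2)·(2) + (-2)·(-2) + (-5)·(-6) − 10 = 28; |n| = √33.
Distance = |28| / √33 = 28/√33 ≈ 4.874.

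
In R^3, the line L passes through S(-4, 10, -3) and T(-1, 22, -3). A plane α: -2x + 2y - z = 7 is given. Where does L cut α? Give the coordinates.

A direction vector for L is T − S = (3, 12, 0).
Substitute r = (-4, 10, -3) + t(3, 12, 0) into the plane: 31 + 18t = 7, so t = -4/3.
Intersection: (-4, 10, -3) + (-4/3)·(3, 12, 0) = (-8, -6, -3).

(-8, -6, -3)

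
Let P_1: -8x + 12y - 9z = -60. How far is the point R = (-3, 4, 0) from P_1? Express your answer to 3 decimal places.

7.765

n·R − d = (-8)·(-3) + (12)·(4) + (-9)·(0) − (-60) = 132; |n| = √289.
Distance = |132| / √289 = 132/√289 ≈ 7.765.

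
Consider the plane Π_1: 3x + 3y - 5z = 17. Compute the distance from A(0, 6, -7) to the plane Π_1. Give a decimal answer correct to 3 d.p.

n·A − d = (3)·(0) + (3)·(6) + (-5)·(-7) − 17 = 36; |n| = √43.
Distance = |36| / √43 = 36/√43 ≈ 5.490.

5.490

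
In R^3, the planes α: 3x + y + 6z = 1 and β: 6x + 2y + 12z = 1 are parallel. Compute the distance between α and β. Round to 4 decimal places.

0.0737

Rescale β by 1/2: 3x + y + 6z = 1/2. Then distance = |1 − (1/2)| / √46 ≈ 0.0737.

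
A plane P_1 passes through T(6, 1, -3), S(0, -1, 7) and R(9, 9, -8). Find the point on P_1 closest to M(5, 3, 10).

(0, 3, 7)

TS = (-6, -2, 10), TR = (3, 8, -5); a normal to P_1 is TS × TR = (-70, 0, -42).
Using T: P_1 has equation -70x - 42z = -294.
Foot = M − λn with λ = (n·M − d)/|n|² = (-770 − (-294))/6664 = -1/14.
Foot = (5, 3, 10) − (-1/14)·(-70, 0, -42) = (0, 3, 7).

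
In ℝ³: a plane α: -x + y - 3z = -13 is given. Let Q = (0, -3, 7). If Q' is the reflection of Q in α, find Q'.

λ = (n·Q − d)/|n|² = (-24 − (-13))/11 = -1.
Reflection = Q − 2λn = (0, -3, 7) − (-2)·(-1, 1, -3) = (-2, -1, 1).

(-2, -1, 1)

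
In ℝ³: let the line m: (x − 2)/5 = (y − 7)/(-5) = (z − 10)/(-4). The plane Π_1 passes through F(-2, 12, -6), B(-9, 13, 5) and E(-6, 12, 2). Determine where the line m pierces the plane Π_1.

m has direction (5, -5, -4) through (2, 7, 10).
FB = (-7, 1, 11), FE = (-4, 0, 8); a normal to Π_1 is FB × FE = (8, 12, 4).
Using F: Π_1 has equation 8x + 12y + 4z = 104.
Substitute r = (2, 7, 10) + t(5, -5, -4) into the plane: 140 + (-36)t = 104, so t = 1.
Intersection: (2, 7, 10) + 1·(5, -5, -4) = (7, 2, 6).

(7, 2, 6)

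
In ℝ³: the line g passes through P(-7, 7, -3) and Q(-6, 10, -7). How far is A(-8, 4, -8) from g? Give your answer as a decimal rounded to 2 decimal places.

A direction vector for g is Q − P = (1, 3, -4).
Taking (-7, 7, -3) on g with direction v = (1, 3, -4): w = A − (-7, 7, -3) = (-1, -3, -5), and w × v = (27, -9, 0).
Distance = |w × v| / |v| = √810 / √26 ≈ 5.58.

5.58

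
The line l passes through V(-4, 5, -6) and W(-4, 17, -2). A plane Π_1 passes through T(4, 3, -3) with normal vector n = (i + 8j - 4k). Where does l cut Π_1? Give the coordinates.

A direction vector for l is W − V = (0, 12, 4).
Π_1: n·r = n·T gives x + 8y - 4z = 40.
Substitute r = (-4, 5, -6) + t(0, 12, 4) into the plane: 60 + 80t = 40, so t = -1/4.
Intersection: (-4, 5, -6) + (-1/4)·(0, 12, 4) = (-4, 2, -7).

(-4, 2, -7)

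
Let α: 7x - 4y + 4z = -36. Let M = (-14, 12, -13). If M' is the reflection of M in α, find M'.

(14, -4, 3)

λ = (n·M − d)/|n|² = (-198 − (-36))/81 = -2.
Reflection = M − 2λn = (-14, 12, -13) − (-4)·(7, -4, 4) = (14, -4, 3).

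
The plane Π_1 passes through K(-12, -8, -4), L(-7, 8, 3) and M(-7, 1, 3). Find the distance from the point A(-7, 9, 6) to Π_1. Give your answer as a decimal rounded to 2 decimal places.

1.74

KL = (5, 16, 7), KM = (5, 9, 7); a normal to Π_1 is KL × KM = (49, 0, -35).
Using K: Π_1 has equation 49x - 35z = -448.
n·A − d = (49)·(-7) + (0)·(9) + (-35)·(6) − (-448) = -105; |n| = √3626.
Distance = |-105| / √3626 = 105/√3626 ≈ 1.74.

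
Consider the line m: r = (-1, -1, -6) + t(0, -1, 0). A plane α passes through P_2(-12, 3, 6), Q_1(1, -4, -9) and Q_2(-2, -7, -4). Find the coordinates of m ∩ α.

P_2Q_1 = (13, -7, -15), P_2Q_2 = (10, -10, -10); a normal to α is P_2Q_1 × P_2Q_2 = (-80, -20, -60).
Using P_2: α has equation -80x - 20y - 60z = 540.
Substitute r = (-1, -1, -6) + t(0, -1, 0) into the plane: 460 + 20t = 540, so t = 4.
Intersection: (-1, -1, -6) + 4·(0, -1, 0) = (-1, -5, -6).

(-1, -5, -6)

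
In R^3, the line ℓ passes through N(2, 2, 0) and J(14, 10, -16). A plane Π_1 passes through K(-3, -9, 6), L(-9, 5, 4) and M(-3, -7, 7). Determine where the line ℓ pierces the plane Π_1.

(-4, -2, 8)

A direction vector for ℓ is J − N = (12, 8, -16).
KL = (-6, 14, -2), KM = (0, 2, 1); a normal to Π_1 is KL × KM = (18, 6, -12).
Using K: Π_1 has equation 18x + 6y - 12z = -180.
Substitute r = (2, 2, 0) + t(12, 8, -16) into the plane: 48 + 456t = -180, so t = -1/2.
Intersection: (2, 2, 0) + (-1/2)·(12, 8, -16) = (-4, -2, 8).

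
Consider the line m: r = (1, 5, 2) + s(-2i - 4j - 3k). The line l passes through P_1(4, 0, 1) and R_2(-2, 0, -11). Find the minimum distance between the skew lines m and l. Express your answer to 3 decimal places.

3.667

A direction vector for l is R_2 − P_1 = (-6, 0, -12).
Common perpendicular direction n = (-2, -4, -3) × (-6, 0, -12) = (48, -6, -24).
With w = (4, 0, 1) − (1, 5, 2) = (3, -5, -1), w · n = 198.
Distance = |w · n| / |n| = |198| / √2916 ≈ 3.667.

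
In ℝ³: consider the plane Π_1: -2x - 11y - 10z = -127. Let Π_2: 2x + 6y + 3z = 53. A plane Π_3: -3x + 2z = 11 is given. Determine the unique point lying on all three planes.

Solving the 3×3 linear system -2x - 11y - 10z = -127, 2x + 6y + 3z = 53, -3x + 2z = 11 (e.g. by elimination or Cramer's rule, determinant = -61) gives (1, 5, 7).

(1, 5, 7)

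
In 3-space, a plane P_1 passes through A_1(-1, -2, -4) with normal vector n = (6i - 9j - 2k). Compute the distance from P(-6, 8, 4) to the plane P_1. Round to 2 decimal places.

P_1: n·r = n·A_1 gives 6x - 9y - 2z = 20.
n·P − d = (6)·(-6) + (-9)·(8) + (-2)·(4) − 20 = -136; |n| = √121.
Distance = |-136| / √121 = 136/√121 ≈ 12.36.

12.36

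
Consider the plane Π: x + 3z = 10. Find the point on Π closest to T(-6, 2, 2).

Foot = T − λn with λ = (n·T − d)/|n|² = (0 − 10)/10 = -1.
Foot = (-6, 2, 2) − (-1)·(1, 0, 3) = (-5, 2, 5).

(-5, 2, 5)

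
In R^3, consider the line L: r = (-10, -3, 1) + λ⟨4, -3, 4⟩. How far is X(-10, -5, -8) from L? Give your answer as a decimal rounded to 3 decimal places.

7.940

Taking (-10, -3, 1) on L with direction v = (4, -3, 4): w = X − (-10, -3, 1) = (0, -2, -9), and w × v = (-35, -36, 8).
Distance = |w × v| / |v| = √2585 / √41 ≈ 7.940.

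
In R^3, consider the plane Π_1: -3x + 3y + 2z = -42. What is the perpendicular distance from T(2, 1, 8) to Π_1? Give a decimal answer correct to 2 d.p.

n·T − d = (-3)·(2) + (3)·(1) + (2)·(8) − (-42) = 55; |n| = √22.
Distance = |55| / √22 = 55/√22 ≈ 11.73.

11.73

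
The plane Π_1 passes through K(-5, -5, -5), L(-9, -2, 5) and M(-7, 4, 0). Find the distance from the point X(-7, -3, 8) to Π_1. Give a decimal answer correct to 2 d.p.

2.97

KL = (-4, 3, 10), KM = (-2, 9, 5); a normal to Π_1 is KL × KM = (-75, 0, -30).
Using K: Π_1 has equation -75x - 30z = 525.
n·X − d = (-75)·(-7) + (0)·(-3) + (-30)·(8) − 525 = -240; |n| = √6525.
Distance = |-240| / √6525 = 240/√6525 ≈ 2.97.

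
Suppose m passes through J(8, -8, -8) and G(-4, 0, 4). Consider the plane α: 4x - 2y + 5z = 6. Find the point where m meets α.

(2, -4, -2)

A direction vector for m is G − J = (-12, 8, 12).
Substitute r = (8, -8, -8) + t(-12, 8, 12) into the plane: 8 + (-4)t = 6, so t = 1/2.
Intersection: (8, -8, -8) + (1/2)·(-12, 8, 12) = (2, -4, -2).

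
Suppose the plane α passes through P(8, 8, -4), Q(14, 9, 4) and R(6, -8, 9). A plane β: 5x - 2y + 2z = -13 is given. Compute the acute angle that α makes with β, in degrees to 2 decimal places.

PQ = (6, 1, 8), PR = (-2, -16, 13); a normal to α is PQ × PR = (141, -94, -94).
Using P: α has equation 141x - 94y - 94z = 752.
cos θ = |n₁·n₂| / (|n₁||n₂|) = |705| / (√37553 · √33).
θ = arccos(0.63330) ≈ 50.71°.

50.71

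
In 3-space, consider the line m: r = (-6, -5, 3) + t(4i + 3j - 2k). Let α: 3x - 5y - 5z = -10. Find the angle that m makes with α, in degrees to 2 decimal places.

9.74

sin θ = |n·v| / (|n||v|) = |7| / (√59 · √29) = 0.16923.
θ ≈ 9.74°.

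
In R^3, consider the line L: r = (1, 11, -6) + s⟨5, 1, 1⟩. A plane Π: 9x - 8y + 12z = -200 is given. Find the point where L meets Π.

Substitute r = (1, 11, -6) + t(5, 1, 1) into the plane: -151 + 49t = -200, so t = -1.
Intersection: (1, 11, -6) + (-1)·(5, 1, 1) = (-4, 10, -7).

(-4, 10, -7)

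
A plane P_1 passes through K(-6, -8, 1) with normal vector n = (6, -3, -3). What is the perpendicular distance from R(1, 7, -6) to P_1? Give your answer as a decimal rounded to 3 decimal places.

2.449

P_1: n·r = n·K gives 6x - 3y - 3z = -15.
n·R − d = (6)·(1) + (-3)·(7) + (-3)·(-6) − (-15) = 18; |n| = √54.
Distance = |18| / √54 = 18/√54 ≈ 2.449.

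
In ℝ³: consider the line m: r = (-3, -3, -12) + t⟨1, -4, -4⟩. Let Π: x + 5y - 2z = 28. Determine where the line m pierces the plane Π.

Substitute r = (-3, -3, -12) + t(1, -4, -4) into the plane: 6 + (-11)t = 28, so t = -2.
Intersection: (-3, -3, -12) + (-2)·(1, -4, -4) = (-5, 5, -4).

(-5, 5, -4)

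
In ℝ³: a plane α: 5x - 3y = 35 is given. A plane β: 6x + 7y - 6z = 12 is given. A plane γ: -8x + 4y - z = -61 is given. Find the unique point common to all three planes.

(7, 0, 5)

Solving the 3×3 linear system 5x - 3y = 35, 6x + 7y - 6z = 12, -8x + 4y - z = -61 (e.g. by elimination or Cramer's rule, determinant = -77) gives (7, 0, 5).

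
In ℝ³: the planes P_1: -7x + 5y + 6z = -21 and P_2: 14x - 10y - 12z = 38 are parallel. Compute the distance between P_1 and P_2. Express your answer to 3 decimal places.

Rescale P_2 by 1/(-2): -7x + 5y + 6z = -19. Then distance = |-21 − (-19)| / √110 ≈ 0.191.

0.191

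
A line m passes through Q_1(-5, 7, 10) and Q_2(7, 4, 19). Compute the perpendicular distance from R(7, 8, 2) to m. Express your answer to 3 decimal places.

A direction vector for m is Q_2 − Q_1 = (12, -3, 9).
Taking (-5, 7, 10) on m with direction v = (12, -3, 9): w = R − (-5, 7, 10) = (12, 1, -8), and w × v = (-15, -204, -48).
Distance = |w × v| / |v| = √44145 / √234 ≈ 13.735.

13.735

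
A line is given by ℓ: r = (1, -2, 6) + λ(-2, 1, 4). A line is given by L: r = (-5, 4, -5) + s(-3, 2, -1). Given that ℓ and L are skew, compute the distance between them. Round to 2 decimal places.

Common perpendicular direction n = (-2, 1, 4) × (-3, 2, -1) = (-9, -14, -1).
With w = (-5, 4, -5) − (1, -2, 6) = (-6, 6, -11), w · n = -19.
Distance = |w · n| / |n| = |-19| / √278 ≈ 1.14.

1.14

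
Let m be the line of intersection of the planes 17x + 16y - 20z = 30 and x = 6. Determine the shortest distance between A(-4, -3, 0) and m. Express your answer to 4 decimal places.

10.0438

Direction of m: (17, 16, -20) × (1, 0, 0) = (0, -20, -16).
A point on m: solving the two plane equations with y = 3 gives (6, 3, 6).
Taking (6, 3, 6) on m with direction v = (0, -20, -16): w = A − (6, 3, 6) = (-10, -6, -6), and w × v = (-24, -160, 200).
Distance = |w × v| / |v| = √66176 / √656 ≈ 10.0438.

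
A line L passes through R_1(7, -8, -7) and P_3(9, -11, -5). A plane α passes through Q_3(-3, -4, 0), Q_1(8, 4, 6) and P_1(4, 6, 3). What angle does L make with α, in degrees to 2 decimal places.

1.91

A direction vector for L is P_3 − R_1 = (2, -3, 2).
Q_3Q_1 = (11, 8, 6), Q_3P_1 = (7, 10, 3); a normal to α is Q_3Q_1 × Q_3P_1 = (-36, 9, 54).
Using Q_3: α has equation -36x + 9y + 54z = 72.
sin θ = |n·v| / (|n||v|) = |9| / (√4293 · √17) = 0.03331.
θ ≈ 1.91°.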